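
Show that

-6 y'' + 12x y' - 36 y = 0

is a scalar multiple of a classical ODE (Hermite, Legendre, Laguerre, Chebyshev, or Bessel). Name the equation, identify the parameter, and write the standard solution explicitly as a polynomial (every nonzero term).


All three coefficients share the factor -6; dividing through by -6 gives  y'' - 2x y' + 6 y = 0.
This matches the Hermite equation y'' - 2x y' + 2n y = 0 with 2n = 6, so n = 3; the polynomial solution is H_3(x).
With y = sum_k a_k x^k, matching x^k gives (k+2)(k+1) a_{k+2} = 2(k - n) a_k = 2(k - 3) a_k. The right side vanishes at k = 3, so the series with the parity of 3 terminates at degree 3.
Standard normalization: leading coefficient of H_n is 2^n, so a_3 = 2^3 = 8. Work downward with a_k = (k+1)(k+2) a_{k+2} / (2(k - n)):
  a_1 = (2)(3)(8) / (2(1 - 3)) = 48/(-4) = -12
Hence H_3(x) = 8 x^3 - 12 x.

H_3(x); series = 8 x^3 - 12 x


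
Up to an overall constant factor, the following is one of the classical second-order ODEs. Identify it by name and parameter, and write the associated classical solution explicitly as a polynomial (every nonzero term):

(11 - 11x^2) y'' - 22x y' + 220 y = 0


All three coefficients share the factor 11; dividing through by 11 gives  (1 - x^2) y'' - 2x y' + 20 y = 0.
This matches the Legendre equation (1 - x^2) y'' - 2x y' + n(n+1) y = 0 (note the -2x y' term) with n(n+1) = 20, so n = 4; the polynomial solution is P_4(x).
With y = sum_k a_k x^k, matching x^k gives (k+2)(k+1) a_{k+2} = [k(k+1) - n(n+1)] a_k = (k - 4)(k + 5) a_k. The right side vanishes at k = 4, so the series with the parity of 4 terminates at degree 4.
Standard normalization (P_n(1) = 1): leading coefficient (2n)!/(2^n (n!)^2) = 40320/(16*576) = 35/8, so a_4 = 35/8. Work downward with a_k = (k+1)(k+2) a_{k+2} / ((k - 4)(k + 5)):
  a_2 = (3)(4)(35/8) / ((2 - 4)(2 + 5)) = (105/2)/(-14) = -15/4
  a_0 = (1)(2)(-15/4) / ((0 - 4)(0 + 5)) = (-15/2)/(-20) = 3/8
Hence P_4(x) = 35 x^4/8 - 15 x^2/4 + 3/8.

P_4(x); series = 35 x^4/8 - 15 x^2/4 + 3/8


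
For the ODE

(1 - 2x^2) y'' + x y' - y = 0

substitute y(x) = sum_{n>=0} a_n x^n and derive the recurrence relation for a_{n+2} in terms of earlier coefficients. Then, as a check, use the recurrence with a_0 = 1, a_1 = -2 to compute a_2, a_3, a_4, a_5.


Substitute y = sum_n a_n x^n.
(1 - 2 x^2) y'' contributes (n+2)(n+1) a_{n+2} - 2 n(n-1) a_n at x^n.
x y'(x) contributes n a_n at x^n.
-y(x) contributes -1 a_n at x^n.
Matching x^n: (n+2)(n+1) a_{n+2} + (-2 n(n-1) + n - 1) a_n = 0.
Thus a_{n+2} = (2 n(n-1) - n + 1) / ((n+1)(n+2)) * a_n.

Check with a_0 = 1, a_1 = -2 (apply the recurrence for n = 0, 1, 2, 3): a_0 = 1, a_1 = -2, a_2 = 1/2, a_3 = 0, a_4 = 1/8, a_5 = 0.

a_(n+2) = (2 n(n-1) - n + 1) / ((n+1)(n+2)) * a_n; check: a_0 = 1, a_1 = -2, a_2 = 1/2, a_3 = 0, a_4 = 1/8, a_5 = 0


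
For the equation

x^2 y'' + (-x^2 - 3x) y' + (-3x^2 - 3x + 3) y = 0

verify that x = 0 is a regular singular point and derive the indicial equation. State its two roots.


Divide by x^2 to reach normal form y'' + P_1(x) y' + P_2(x) y = 0 with P_1(x) = -1 - 3/x and P_2(x) = -3 - 3/x + 3/x^2.
x = 0 is a singular point because the y'-coefficient -1 - 3/x has a pole at x = 0 and the y-coefficient -3 - 3/x + 3/x^2 has a pole at x = 0.
It is a regular singular point because x P_1(x) = p(x) = -x - 3 and x^2 P_2(x) = q(x) = -3x^2 - 3x + 3 are polynomials, hence analytic at x = 0.
p(0) = -3,  q(0) = 3.
Indicial equation: r(r-1) + p(0) r + q(0) = 0, i.e. r^2 + (p(0) - 1) r + q(0) = 0, i.e. r^2 - 4 r + 3 = 0.
Discriminant: (-4)^2 - 4(3) = 4, so r = (4 ± 2)/2.
Solving: r_1 = 3, r_2 = 1.

indicial: r^2 - 4 r + 3 = 0; roots r_1 = 3, r_2 = 1


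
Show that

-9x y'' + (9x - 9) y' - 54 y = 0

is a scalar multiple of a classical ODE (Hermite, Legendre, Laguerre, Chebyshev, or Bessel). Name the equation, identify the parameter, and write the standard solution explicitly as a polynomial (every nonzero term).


All three coefficients share the factor -9; dividing through by -9 gives  x y'' + (1 - x) y' + 6 y = 0.
This matches the Laguerre equation x y'' + (1 - x) y' + n y = 0 with n = 6; the polynomial solution is L_6(x).
With y = sum_k a_k x^k, matching x^k gives (k+1)k a_{k+1} + (k+1) a_{k+1} - k a_k + n a_k = 0, i.e. (k+1)^2 a_{k+1} = (k - n) a_k = (k - 6) a_k. The right side vanishes at k = 6, so the series terminates at degree 6.
Standard normalization L_n(0) = 1 gives a_0 = 1. Work upward with a_{k+1} = (k - 6) a_k / (k+1)^2:
  a_1 = (0 - 6)(1) / 1^2 = -6/1 = -6
  a_2 = (1 - 6)(-6) / 2^2 = 30/4 = 15/2
  a_3 = (2 - 6)(15/2) / 3^2 = -30/9 = -10/3
  a_4 = (3 - 6)(-10/3) / 4^2 = 10/16 = 5/8
  a_5 = (4 - 6)(5/8) / 5^2 = (-5/4)/25 = -1/20
  a_6 = (5 - 6)(-1/20) / 6^2 = (1/20)/36 = 1/720
Hence L_6(x) = x^6/720 - x^5/20 + 5 x^4/8 - 10 x^3/3 + 15 x^2/2 - 6 x + 1.

L_6(x); series = x^6/720 - x^5/20 + 5 x^4/8 - 10 x^3/3 + 15 x^2/2 - 6 x + 1


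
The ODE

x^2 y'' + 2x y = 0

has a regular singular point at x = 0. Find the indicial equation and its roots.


Divide by x^2 to reach normal form y'' + P_1(x) y' + P_2(x) y = 0 with P_1(x) = 0 and P_2(x) = 2/x.
x = 0 is a singular point because the y-coefficient 2/x has a pole at x = 0.
It is a regular singular point because x P_1(x) = p(x) = 0 and x^2 P_2(x) = q(x) = 2x are polynomials, hence analytic at x = 0.
p(0) = 0,  q(0) = 0.
Indicial equation: r(r-1) + p(0) r + q(0) = 0, i.e. r^2 + (p(0) - 1) r + q(0) = 0, i.e. r^2 - 1 r = 0.
Discriminant: (-1)^2 - 4(0) = 1, so r = (1 ± 1)/2.
Solving: r_1 = 1, r_2 = 0.

indicial: r^2 - 1 r = 0; roots r_1 = 1, r_2 = 0


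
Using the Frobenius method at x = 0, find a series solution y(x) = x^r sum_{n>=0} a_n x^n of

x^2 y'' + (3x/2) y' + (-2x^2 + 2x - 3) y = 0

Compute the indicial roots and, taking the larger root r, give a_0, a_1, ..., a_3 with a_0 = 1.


Write in Frobenius form y'' + (p(x)/x) y' + (q(x)/x^2) y = 0:
  p(x) = 3/2,  q(x) = -2x^2 + 2x - 3.
Indicial equation: r(r-1) + (3/2) r + (-3) = 0 -> roots r_1 = 3/2, r_2 = -2.
Take r = r_1 = 3/2. Let y(x) = x^r sum_{n>=0} a_n x^n with a_0 = 1.
Substitute y = x^r sum a_n x^n and match x^{r+n}. The recurrence is
  D(n) a_n + 2 a_{n-1} - 2 a_{n-2} = 0,  where D(n) = (r+n)(r+n-1) + (3/2)(r+n) + (-3).
  a_n = [-2 a_{n-1} + 2 a_{n-2}] / D(n).
Since the indicial polynomial factors as (r - r_1)(r - r_2), D(n) = (r_1 + n - r_1)(r_1 + n - r_2) = n(n + 7/2).
Evaluating step by step (a_0 = 1):
  n = 1: D(1) = 1(1 + 7/2) = 9/2; numerator = -2(1) = -2; a_1 = (-2)/(9/2) = -4/9
  n = 2: D(2) = 2(2 + 7/2) = 11; numerator = -2(-4/9) + 2(1) = 26/9; a_2 = (26/9)/(11) = 26/99
  n = 3: D(3) = 3(3 + 7/2) = 39/2; numerator = -2(26/99) + 2(-4/9) = -140/99; a_3 = (-140/99)/(39/2) = -280/3861

r = 3/2; a_0 = 1; a_1 = -4/9; a_2 = 26/99; a_3 = -280/3861


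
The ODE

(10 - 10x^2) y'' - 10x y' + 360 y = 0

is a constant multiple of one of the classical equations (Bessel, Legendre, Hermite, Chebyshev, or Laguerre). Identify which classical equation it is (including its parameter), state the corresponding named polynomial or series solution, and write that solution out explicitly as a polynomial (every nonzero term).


All three coefficients share the factor 10; dividing through by 10 gives  (1 - x^2) y'' - x y' + 36 y = 0.
This matches the Chebyshev equation (1 - x^2) y'' - x y' + n^2 y = 0 (note the -x y' term, not -2x y') with n^2 = 36, so n = 6; the polynomial solution is T_6(x).
With y = sum_k a_k x^k, matching x^k gives (k+2)(k+1) a_{k+2} = (k^2 - n^2) a_k = (k - 6)(k + 6) a_k. The right side vanishes at k = 6, so the series with the parity of 6 terminates at degree 6.
Standard normalization: leading coefficient of T_n is 2^(n-1), so a_6 = 2^5 = 32. Work downward with a_k = (k+1)(k+2) a_{k+2} / ((k - 6)(k + 6)):
  a_4 = (5)(6)(32) / ((4 - 6)(4 + 6)) = 960/(-20) = -48
  a_2 = (3)(4)(-48) / ((2 - 6)(2 + 6)) = -576/(-32) = 18
  a_0 = (1)(2)(18) / ((0 - 6)(0 + 6)) = 36/(-36) = -1
Hence T_6(x) = 32 x^6 - 48 x^4 + 18 x^2 - 1.

T_6(x); series = 32 x^6 - 48 x^4 + 18 x^2 - 1


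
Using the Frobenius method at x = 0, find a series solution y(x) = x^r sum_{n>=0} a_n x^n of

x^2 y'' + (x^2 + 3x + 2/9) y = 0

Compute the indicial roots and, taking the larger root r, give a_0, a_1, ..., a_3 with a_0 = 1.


Write in Frobenius form y'' + (p(x)/x) y' + (q(x)/x^2) y = 0:
  p(x) = 0,  q(x) = x^2 + 3x + 2/9.
Indicial equation: r(r-1) + (0) r + (2/9) = 0 -> roots r_1 = 2/3, r_2 = 1/3.
Take r = r_1 = 2/3. Let y(x) = x^r sum_{n>=0} a_n x^n with a_0 = 1.
Substitute y = x^r sum a_n x^n and match x^{r+n}. The recurrence is
  D(n) a_n + 3 a_{n-1} + 1 a_{n-2} = 0,  where D(n) = (r+n)(r+n-1) + (0)(r+n) + (2/9).
  a_n = [-3 a_{n-1} - 1 a_{n-2}] / D(n).
Since the indicial polynomial factors as (r - r_1)(r - r_2), D(n) = (r_1 + n - r_1)(r_1 + n - r_2) = n(n + 1/3).
Evaluating step by step (a_0 = 1):
  n = 1: D(1) = 1(1 + 1/3) = 4/3; numerator = -3(1) = -3; a_1 = (-3)/(4/3) = -9/4
  n = 2: D(2) = 2(2 + 1/3) = 14/3; numerator = -3(-9/4) - 1(1) = 23/4; a_2 = (23/4)/(14/3) = 69/56
  n = 3: D(3) = 3(3 + 1/3) = 10; numerator = -3(69/56) - 1(-9/4) = -81/56; a_3 = (-81/56)/(10) = -81/560

r = 2/3; a_0 = 1; a_1 = -9/4; a_2 = 69/56; a_3 = -81/560


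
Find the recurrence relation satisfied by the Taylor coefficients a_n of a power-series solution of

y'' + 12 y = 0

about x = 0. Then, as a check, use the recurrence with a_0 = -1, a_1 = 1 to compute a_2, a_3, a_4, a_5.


Substitute y = sum_n a_n x^n into y'' + (const) y = 0.
y''(x) = sum_{n>=0} (n+2)(n+1) a_{n+2} x^n.
The ODE becomes sum_n [(n+2)(n+1) a_{n+2} + 12 a_n] x^n = 0.
Setting each coefficient to zero gives the recurrence:
  (n+2)(n+1) a_{n+2} + 12 a_n = 0,
  a_{n+2} = -12 / ((n+1)(n+2)) a_n.

Check with a_0 = -1, a_1 = 1 (apply the recurrence for n = 0, 1, 2, 3): a_0 = -1, a_1 = 1, a_2 = 6, a_3 = -2, a_4 = -6, a_5 = 6/5.

a_{n+2} = -12/((n+1)(n+2)) * a_n; check: a_0 = -1, a_1 = 1, a_2 = 6, a_3 = -2, a_4 = -6, a_5 = 6/5


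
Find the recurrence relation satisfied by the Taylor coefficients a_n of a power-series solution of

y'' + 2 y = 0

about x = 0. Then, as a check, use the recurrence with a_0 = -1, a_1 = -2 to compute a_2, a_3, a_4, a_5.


Substitute y = sum_n a_n x^n into y'' + (const) y = 0.
y''(x) = sum_{n>=0} (n+2)(n+1) a_{n+2} x^n.
The ODE becomes sum_n [(n+2)(n+1) a_{n+2} + 2 a_n] x^n = 0.
Setting each coefficient to zero gives the recurrence:
  (n+2)(n+1) a_{n+2} + 2 a_n = 0,
  a_{n+2} = -2 / ((n+1)(n+2)) a_n.

Check with a_0 = -1, a_1 = -2 (apply the recurrence for n = 0, 1, 2, 3): a_0 = -1, a_1 = -2, a_2 = 1, a_3 = 2/3, a_4 = -1/6, a_5 = -1/15.

a_{n+2} = -2/((n+1)(n+2)) * a_n; check: a_0 = -1, a_1 = -2, a_2 = 1, a_3 = 2/3, a_4 = -1/6, a_5 = -1/15


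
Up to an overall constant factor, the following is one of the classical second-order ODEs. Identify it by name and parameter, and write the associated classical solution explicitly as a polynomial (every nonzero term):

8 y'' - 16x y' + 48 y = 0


All three coefficients share the factor 8; dividing through by 8 gives  y'' - 2x y' + 6 y = 0.
This matches the Hermite equation y'' - 2x y' + 2n y = 0 with 2n = 6, so n = 3; the polynomial solution is H_3(x).
With y = sum_k a_k x^k, matching x^k gives (k+2)(k+1) a_{k+2} = 2(k - n) a_k = 2(k - 3) a_k. The right side vanishes at k = 3, so the series with the parity of 3 terminates at degree 3.
Standard normalization: leading coefficient of H_n is 2^n, so a_3 = 2^3 = 8. Work downward with a_k = (k+1)(k+2) a_{k+2} / (2(k - n)):
  a_1 = (2)(3)(8) / (2(1 - 3)) = 48/(-4) = -12
Hence H_3(x) = 8 x^3 - 12 x.

H_3(x); series = 8 x^3 - 12 x


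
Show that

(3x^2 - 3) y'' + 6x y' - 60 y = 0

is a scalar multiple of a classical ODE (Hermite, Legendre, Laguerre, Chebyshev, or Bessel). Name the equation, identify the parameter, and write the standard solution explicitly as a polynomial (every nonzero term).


All three coefficients share the factor -3; dividing through by -3 gives  (1 - x^2) y'' - 2x y' + 20 y = 0.
This matches the Legendre equation (1 - x^2) y'' - 2x y' + n(n+1) y = 0 (note the -2x y' term) with n(n+1) = 20, so n = 4; the polynomial solution is P_4(x).
With y = sum_k a_k x^k, matching x^k gives (k+2)(k+1) a_{k+2} = [k(k+1) - n(n+1)] a_k = (k - 4)(k + 5) a_k. The right side vanishes at k = 4, so the series with the parity of 4 terminates at degree 4.
Standard normalization (P_n(1) = 1): leading coefficient (2n)!/(2^n (n!)^2) = 40320/(16*576) = 35/8, so a_4 = 35/8. Work downward with a_k = (k+1)(k+2) a_{k+2} / ((k - 4)(k + 5)):
  a_2 = (3)(4)(35/8) / ((2 - 4)(2 + 5)) = (105/2)/(-14) = -15/4
  a_0 = (1)(2)(-15/4) / ((0 - 4)(0 + 5)) = (-15/2)/(-20) = 3/8
Hence P_4(x) = 35 x^4/8 - 15 x^2/4 + 3/8.

P_4(x); series = 35 x^4/8 - 15 x^2/4 + 3/8


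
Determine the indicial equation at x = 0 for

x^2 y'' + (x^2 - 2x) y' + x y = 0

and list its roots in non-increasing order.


Divide by x^2 to reach normal form y'' + P_1(x) y' + P_2(x) y = 0 with P_1(x) = 1 - 2/x and P_2(x) = 1/x.
x = 0 is a singular point because the y'-coefficient 1 - 2/x has a pole at x = 0 and the y-coefficient 1/x has a pole at x = 0.
It is a regular singular point because x P_1(x) = p(x) = x - 2 and x^2 P_2(x) = q(x) = x are polynomials, hence analytic at x = 0.
p(0) = -2,  q(0) = 0.
Indicial equation: r(r-1) + p(0) r + q(0) = 0, i.e. r^2 + (p(0) - 1) r + q(0) = 0, i.e. r^2 - 3 r = 0.
Discriminant: (-3)^2 - 4(0) = 9, so r = (3 ± 3)/2.
Solving: r_1 = 3, r_2 = 0.

indicial: r^2 - 3 r = 0; roots r_1 = 3, r_2 = 0


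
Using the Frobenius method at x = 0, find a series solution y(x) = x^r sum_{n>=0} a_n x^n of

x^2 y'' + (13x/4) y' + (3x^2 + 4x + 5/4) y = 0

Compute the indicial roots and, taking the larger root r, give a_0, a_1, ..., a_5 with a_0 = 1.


Write in Frobenius form y'' + (p(x)/x) y' + (q(x)/x^2) y = 0:
  p(x) = 13/4,  q(x) = 3x^2 + 4x + 5/4.
Indicial equation: r(r-1) + (13/4) r + (5/4) = 0 -> roots r_1 = -1, r_2 = -5/4.
Take r = r_1 = -1. Let y(x) = x^r sum_{n>=0} a_n x^n with a_0 = 1.
Substitute y = x^r sum a_n x^n and match x^{r+n}. The recurrence is
  D(n) a_n + 4 a_{n-1} + 3 a_{n-2} = 0,  where D(n) = (r+n)(r+n-1) + (13/4)(r+n) + (5/4).
  a_n = [-4 a_{n-1} - 3 a_{n-2}] / D(n).
Since the indicial polynomial factors as (r - r_1)(r - r_2), D(n) = (r_1 + n - r_1)(r_1 + n - r_2) = n(n + 1/4).
Evaluating step by step (a_0 = 1):
  n = 1: D(1) = 1(1 + 1/4) = 5/4; numerator = -4(1) = -4; a_1 = (-4)/(5/4) = -16/5
  n = 2: D(2) = 2(2 + 1/4) = 9/2; numerator = -4(-16/5) - 3(1) = 49/5; a_2 = (49/5)/(9/2) = 98/45
  n = 3: D(3) = 3(3 + 1/4) = 39/4; numerator = -4(98/45) - 3(-16/5) = 8/9; a_3 = (8/9)/(39/4) = 32/351
  n = 4: D(4) = 4(4 + 1/4) = 17; numerator = -4(32/351) - 3(98/45) = -12106/1755; a_4 = (-12106/1755)/(17) = -12106/29835
  n = 5: D(5) = 5(5 + 1/4) = 105/4; numerator = -4(-12106/29835) - 3(32/351) = 40264/29835; a_5 = (40264/29835)/(105/4) = 23008/447525

r = -1; a_0 = 1; a_1 = -16/5; a_2 = 98/45; a_3 = 32/351; a_4 = -12106/29835; a_5 = 23008/447525


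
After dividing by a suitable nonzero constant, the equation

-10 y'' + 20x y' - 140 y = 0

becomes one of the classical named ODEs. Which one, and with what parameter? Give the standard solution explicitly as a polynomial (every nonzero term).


All three coefficients share the factor -10; dividing through by -10 gives  y'' - 2x y' + 14 y = 0.
This matches the Hermite equation y'' - 2x y' + 2n y = 0 with 2n = 14, so n = 7; the polynomial solution is H_7(x).
With y = sum_k a_k x^k, matching x^k gives (k+2)(k+1) a_{k+2} = 2(k - n) a_k = 2(k - 7) a_k. The right side vanishes at k = 7, so the series with the parity of 7 terminates at degree 7.
Standard normalization: leading coefficient of H_n is 2^n, so a_7 = 2^7 = 128. Work downward with a_k = (k+1)(k+2) a_{k+2} / (2(k - n)):
  a_5 = (6)(7)(128) / (2(5 - 7)) = 5376/(-4) = -1344
  a_3 = (4)(5)(-1344) / (2(3 - 7)) = -26880/(-8) = 3360
  a_1 = (2)(3)(3360) / (2(1 - 7)) = 20160/(-12) = -1680
Hence H_7(x) = 128 x^7 - 1344 x^5 + 3360 x^3 - 1680 x.

H_7(x); series = 128 x^7 - 1344 x^5 + 3360 x^3 - 1680 x


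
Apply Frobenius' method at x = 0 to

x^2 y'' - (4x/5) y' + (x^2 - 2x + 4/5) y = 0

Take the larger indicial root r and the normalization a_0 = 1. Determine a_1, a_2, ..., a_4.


Write in Frobenius form y'' + (p(x)/x) y' + (q(x)/x^2) y = 0:
  p(x) = -4/5,  q(x) = x^2 - 2x + 4/5.
Indicial equation: r(r-1) + (-4/5) r + (4/5) = 0 -> roots r_1 = 1, r_2 = 4/5.
Take r = r_1 = 1. Let y(x) = x^r sum_{n>=0} a_n x^n with a_0 = 1.
Substitute y = x^r sum a_n x^n and match x^{r+n}. The recurrence is
  D(n) a_n - 2 a_{n-1} + 1 a_{n-2} = 0,  where D(n) = (r+n)(r+n-1) + (-4/5)(r+n) + (4/5).
  a_n = [2 a_{n-1} - 1 a_{n-2}] / D(n).
Since the indicial polynomial factors as (r - r_1)(r - r_2), D(n) = (r_1 + n - r_1)(r_1 + n - r_2) = n(n + 1/5).
Evaluating step by step (a_0 = 1):
  n = 1: D(1) = 1(1 + 1/5) = 6/5; numerator = 2(1) = 2; a_1 = (2)/(6/5) = 5/3
  n = 2: D(2) = 2(2 + 1/5) = 22/5; numerator = 2(5/3) - 1(1) = 7/3; a_2 = (7/3)/(22/5) = 35/66
  n = 3: D(3) = 3(3 + 1/5) = 48/5; numerator = 2(35/66) - 1(5/3) = -20/33; a_3 = (-20/33)/(48/5) = -25/396
  n = 4: D(4) = 4(4 + 1/5) = 84/5; numerator = 2(-25/396) - 1(35/66) = -65/99; a_4 = (-65/99)/(84/5) = -325/8316

r = 1; a_0 = 1; a_1 = 5/3; a_2 = 35/66; a_3 = -25/396; a_4 = -325/8316


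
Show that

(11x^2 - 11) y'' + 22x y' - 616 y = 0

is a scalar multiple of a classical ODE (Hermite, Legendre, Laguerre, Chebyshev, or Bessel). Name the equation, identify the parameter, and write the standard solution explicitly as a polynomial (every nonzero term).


All three coefficients share the factor -11; dividing through by -11 gives  (1 - x^2) y'' - 2x y' + 56 y = 0.
This matches the Legendre equation (1 - x^2) y'' - 2x y' + n(n+1) y = 0 (note the -2x y' term) with n(n+1) = 56, so n = 7; the polynomial solution is P_7(x).
With y = sum_k a_k x^k, matching x^k gives (k+2)(k+1) a_{k+2} = [k(k+1) - n(n+1)] a_k = (k - 7)(k + 8) a_k. The right side vanishes at k = 7, so the series with the parity of 7 terminates at degree 7.
Standard normalization (P_n(1) = 1): leading coefficient (2n)!/(2^n (n!)^2) = 87178291200/(128*25401600) = 429/16, so a_7 = 429/16. Work downward with a_k = (k+1)(k+2) a_{k+2} / ((k - 7)(k + 8)):
  a_5 = (6)(7)(429/16) / ((5 - 7)(5 + 8)) = (9009/8)/(-26) = -693/16
  a_3 = (4)(5)(-693/16) / ((3 - 7)(3 + 8)) = (-3465/4)/(-44) = 315/16
  a_1 = (2)(3)(315/16) / ((1 - 7)(1 + 8)) = (945/8)/(-54) = -35/16
Hence P_7(x) = 429 x^7/16 - 693 x^5/16 + 315 x^3/16 - 35 x/16.

P_7(x); series = 429 x^7/16 - 693 x^5/16 + 315 x^3/16 - 35 x/16


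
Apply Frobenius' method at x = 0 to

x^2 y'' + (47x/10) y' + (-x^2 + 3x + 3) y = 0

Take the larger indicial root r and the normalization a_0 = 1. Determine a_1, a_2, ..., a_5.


Write in Frobenius form y'' + (p(x)/x) y' + (q(x)/x^2) y = 0:
  p(x) = 47/10,  q(x) = -x^2 + 3x + 3.
Indicial equation: r(r-1) + (47/10) r + (3) = 0 -> roots r_1 = -6/5, r_2 = -5/2.
Take r = r_1 = -6/5. Let y(x) = x^r sum_{n>=0} a_n x^n with a_0 = 1.
Substitute y = x^r sum a_n x^n and match x^{r+n}. The recurrence is
  D(n) a_n + 3 a_{n-1} - 1 a_{n-2} = 0,  where D(n) = (r+n)(r+n-1) + (47/10)(r+n) + (3).
  a_n = [-3 a_{n-1} + 1 a_{n-2}] / D(n).
Since the indicial polynomial factors as (r - r_1)(r - r_2), D(n) = (r_1 + n - r_1)(r_1 + n - r_2) = n(n + 13/10).
Evaluating step by step (a_0 = 1):
  n = 1: D(1) = 1(1 + 13/10) = 23/10; numerator = -3(1) = -3; a_1 = (-3)/(23/10) = -30/23
  n = 2: D(2) = 2(2 + 13/10) = 33/5; numerator = -3(-30/23) + 1(1) = 113/23; a_2 = (113/23)/(33/5) = 565/759
  n = 3: D(3) = 3(3 + 13/10) = 129/10; numerator = -3(565/759) + 1(-30/23) = -895/253; a_3 = (-895/253)/(129/10) = -8950/32637
  n = 4: D(4) = 4(4 + 13/10) = 106/5; numerator = -3(-8950/32637) + 1(565/759) = 51145/32637; a_4 = (51145/32637)/(106/5) = 4825/65274
  n = 5: D(5) = 5(5 + 13/10) = 63/2; numerator = -3(4825/65274) + 1(-8950/32637) = -32375/65274; a_5 = (-32375/65274)/(63/2) = -4625/293733

r = -6/5; a_0 = 1; a_1 = -30/23; a_2 = 565/759; a_3 = -8950/32637; a_4 = 4825/65274; a_5 = -4625/293733


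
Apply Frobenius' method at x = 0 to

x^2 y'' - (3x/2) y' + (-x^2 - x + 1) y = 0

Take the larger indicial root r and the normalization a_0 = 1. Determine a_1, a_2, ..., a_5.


Write in Frobenius form y'' + (p(x)/x) y' + (q(x)/x^2) y = 0:
  p(x) = -3/2,  q(x) = -x^2 - x + 1.
Indicial equation: r(r-1) + (-3/2) r + (1) = 0 -> roots r_1 = 2, r_2 = 1/2.
Take r = r_1 = 2. Let y(x) = x^r sum_{n>=0} a_n x^n with a_0 = 1.
Substitute y = x^r sum a_n x^n and match x^{r+n}. The recurrence is
  D(n) a_n - 1 a_{n-1} - 1 a_{n-2} = 0,  where D(n) = (r+n)(r+n-1) + (-3/2)(r+n) + (1).
  a_n = [1 a_{n-1} + 1 a_{n-2}] / D(n).
Since the indicial polynomial factors as (r - r_1)(r - r_2), D(n) = (r_1 + n - r_1)(r_1 + n - r_2) = n(n + 3/2).
Evaluating step by step (a_0 = 1):
  n = 1: D(1) = 1(1 + 3/2) = 5/2; numerator = 1(1) = 1; a_1 = (1)/(5/2) = 2/5
  n = 2: D(2) = 2(2 + 3/2) = 7; numerator = 1(2/5) + 1(1) = 7/5; a_2 = (7/5)/(7) = 1/5
  n = 3: D(3) = 3(3 + 3/2) = 27/2; numerator = 1(1/5) + 1(2/5) = 3/5; a_3 = (3/5)/(27/2) = 2/45
  n = 4: D(4) = 4(4 + 3/2) = 22; numerator = 1(2/45) + 1(1/5) = 11/45; a_4 = (11/45)/(22) = 1/90
  n = 5: D(5) = 5(5 + 3/2) = 65/2; numerator = 1(1/90) + 1(2/45) = 1/18; a_5 = (1/18)/(65/2) = 1/585

r = 2; a_0 = 1; a_1 = 2/5; a_2 = 1/5; a_3 = 2/45; a_4 = 1/90; a_5 = 1/585


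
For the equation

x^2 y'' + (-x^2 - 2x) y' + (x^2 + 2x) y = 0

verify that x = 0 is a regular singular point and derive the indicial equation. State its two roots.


Divide by x^2 to reach normal form y'' + P_1(x) y' + P_2(x) y = 0 with P_1(x) = -1 - 2/x and P_2(x) = 1 + 2/x.
x = 0 is a singular point because the y'-coefficient -1 - 2/x has a pole at x = 0 and the y-coefficient 1 + 2/x has a pole at x = 0.
It is a regular singular point because x P_1(x) = p(x) = -x - 2 and x^2 P_2(x) = q(x) = x^2 + 2x are polynomials, hence analytic at x = 0.
p(0) = -2,  q(0) = 0.
Indicial equation: r(r-1) + p(0) r + q(0) = 0, i.e. r^2 + (p(0) - 1) r + q(0) = 0, i.e. r^2 - 3 r = 0.
Discriminant: (-3)^2 - 4(0) = 9, so r = (3 ± 3)/2.
Solving: r_1 = 3, r_2 = 0.

indicial: r^2 - 3 r = 0; roots r_1 = 3, r_2 = 0


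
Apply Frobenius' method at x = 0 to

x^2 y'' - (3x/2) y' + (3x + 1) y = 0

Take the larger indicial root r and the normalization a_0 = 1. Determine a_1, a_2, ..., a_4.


Write in Frobenius form y'' + (p(x)/x) y' + (q(x)/x^2) y = 0:
  p(x) = -3/2,  q(x) = 3x + 1.
Indicial equation: r(r-1) + (-3/2) r + (1) = 0 -> roots r_1 = 2, r_2 = 1/2.
Take r = r_1 = 2. Let y(x) = x^r sum_{n>=0} a_n x^n with a_0 = 1.
Substitute y = x^r sum a_n x^n and match x^{r+n}. The recurrence is
  D(n) a_n + 3 a_{n-1} = 0,  where D(n) = (r+n)(r+n-1) + (-3/2)(r+n) + (1).
  a_n = -3 / D(n) * a_{n-1}.
Since the indicial polynomial factors as (r - r_1)(r - r_2), D(n) = (r_1 + n - r_1)(r_1 + n - r_2) = n(n + 3/2).
Evaluating step by step (a_0 = 1):
  n = 1: D(1) = 1(1 + 3/2) = 5/2; numerator = -3(1) = -3; a_1 = (-3)/(5/2) = -6/5
  n = 2: D(2) = 2(2 + 3/2) = 7; numerator = -3(-6/5) = 18/5; a_2 = (18/5)/(7) = 18/35
  n = 3: D(3) = 3(3 + 3/2) = 27/2; numerator = -3(18/35) = -54/35; a_3 = (-54/35)/(27/2) = -4/35
  n = 4: D(4) = 4(4 + 3/2) = 22; numerator = -3(-4/35) = 12/35; a_4 = (12/35)/(22) = 6/385

r = 2; a_0 = 1; a_1 = -6/5; a_2 = 18/35; a_3 = -4/35; a_4 = 6/385


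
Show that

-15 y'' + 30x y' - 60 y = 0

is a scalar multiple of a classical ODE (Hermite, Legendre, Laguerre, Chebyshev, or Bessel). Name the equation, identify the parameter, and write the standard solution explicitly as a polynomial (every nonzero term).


All three coefficients share the factor -15; dividing through by -15 gives  y'' - 2x y' + 4 y = 0.
This matches the Hermite equation y'' - 2x y' + 2n y = 0 with 2n = 4, so n = 2; the polynomial solution is H_2(x).
With y = sum_k a_k x^k, matching x^k gives (k+2)(k+1) a_{k+2} = 2(k - n) a_k = 2(k - 2) a_k. The right side vanishes at k = 2, so the series with the parity of 2 terminates at degree 2.
Standard normalization: leading coefficient of H_n is 2^n, so a_2 = 2^2 = 4. Work downward with a_k = (k+1)(k+2) a_{k+2} / (2(k - n)):
  a_0 = (1)(2)(4) / (2(0 - 2)) = 8/(-4) = -2
Hence H_2(x) = 4 x^2 - 2.

H_2(x); series = 4 x^2 - 2


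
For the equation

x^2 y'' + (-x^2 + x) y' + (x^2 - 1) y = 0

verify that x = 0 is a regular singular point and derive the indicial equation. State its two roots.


Divide by x^2 to reach normal form y'' + P_1(x) y' + P_2(x) y = 0 with P_1(x) = -1 + 1/x and P_2(x) = 1 - 1/x^2.
x = 0 is a singular point because the y'-coefficient -1 + 1/x has a pole at x = 0 and the y-coefficient 1 - 1/x^2 has a pole at x = 0.
It is a regular singular point because x P_1(x) = p(x) = 1 - x and x^2 P_2(x) = q(x) = x^2 - 1 are polynomials, hence analytic at x = 0.
p(0) = 1,  q(0) = -1.
Indicial equation: r(r-1) + p(0) r + q(0) = 0, i.e. r^2 + (p(0) - 1) r + q(0) = 0, i.e. r^2 - 1 = 0.
Discriminant: (0)^2 - 4(-1) = 4, so r = (0 ± 2)/2.
Solving: r_1 = 1, r_2 = -1.

indicial: r^2 - 1 = 0; roots r_1 = 1, r_2 = -1


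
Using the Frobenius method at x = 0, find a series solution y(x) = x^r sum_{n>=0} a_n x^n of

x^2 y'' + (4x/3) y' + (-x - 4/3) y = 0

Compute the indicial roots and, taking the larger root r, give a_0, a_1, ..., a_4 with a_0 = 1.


Write in Frobenius form y'' + (p(x)/x) y' + (q(x)/x^2) y = 0:
  p(x) = 4/3,  q(x) = -x - 4/3.
Indicial equation: r(r-1) + (4/3) r + (-4/3) = 0 -> roots r_1 = 1, r_2 = -4/3.
Take r = r_1 = 1. Let y(x) = x^r sum_{n>=0} a_n x^n with a_0 = 1.
Substitute y = x^r sum a_n x^n and match x^{r+n}. The recurrence is
  D(n) a_n - 1 a_{n-1} = 0,  where D(n) = (r+n)(r+n-1) + (4/3)(r+n) + (-4/3).
  a_n = 1 / D(n) * a_{n-1}.
Since the indicial polynomial factors as (r - r_1)(r - r_2), D(n) = (r_1 + n - r_1)(r_1 + n - r_2) = n(n + 7/3).
Evaluating step by step (a_0 = 1):
  n = 1: D(1) = 1(1 + 7/3) = 10/3; numerator = 1(1) = 1; a_1 = (1)/(10/3) = 3/10
  n = 2: D(2) = 2(2 + 7/3) = 26/3; numerator = 1(3/10) = 3/10; a_2 = (3/10)/(26/3) = 9/260
  n = 3: D(3) = 3(3 + 7/3) = 16; numerator = 1(9/260) = 9/260; a_3 = (9/260)/(16) = 9/4160
  n = 4: D(4) = 4(4 + 7/3) = 76/3; numerator = 1(9/4160) = 9/4160; a_4 = (9/4160)/(76/3) = 27/316160

r = 1; a_0 = 1; a_1 = 3/10; a_2 = 9/260; a_3 = 9/4160; a_4 = 27/316160


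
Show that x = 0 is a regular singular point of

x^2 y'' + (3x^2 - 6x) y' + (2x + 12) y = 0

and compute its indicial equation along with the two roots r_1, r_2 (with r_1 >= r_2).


Divide by x^2 to reach normal form y'' + P_1(x) y' + P_2(x) y = 0 with P_1(x) = 3 - 6/x and P_2(x) = 2/x + 12/x^2.
x = 0 is a singular point because the y'-coefficient 3 - 6/x has a pole at x = 0 and the y-coefficient 2/x + 12/x^2 has a pole at x = 0.
It is a regular singular point because x P_1(x) = p(x) = 3x - 6 and x^2 P_2(x) = q(x) = 2x + 12 are polynomials, hence analytic at x = 0.
p(0) = -6,  q(0) = 12.
Indicial equation: r(r-1) + p(0) r + q(0) = 0, i.e. r^2 + (p(0) - 1) r + q(0) = 0, i.e. r^2 - 7 r + 12 = 0.
Discriminant: (-7)^2 - 4(12) = 1, so r = (7 ± 1)/2.
Solving: r_1 = 4, r_2 = 3.

indicial: r^2 - 7 r + 12 = 0; roots r_1 = 4, r_2 = 3


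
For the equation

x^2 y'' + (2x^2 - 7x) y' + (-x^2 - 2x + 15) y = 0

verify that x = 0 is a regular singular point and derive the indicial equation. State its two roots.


Divide by x^2 to reach normal form y'' + P_1(x) y' + P_2(x) y = 0 with P_1(x) = 2 - 7/x and P_2(x) = -1 - 2/x + 15/x^2.
x = 0 is a singular point because the y'-coefficient 2 - 7/x has a pole at x = 0 and the y-coefficient -1 - 2/x + 15/x^2 has a pole at x = 0.
It is a regular singular point because x P_1(x) = p(x) = 2x - 7 and x^2 P_2(x) = q(x) = -x^2 - 2x + 15 are polynomials, hence analytic at x = 0.
p(0) = -7,  q(0) = 15.
Indicial equation: r(r-1) + p(0) r + q(0) = 0, i.e. r^2 + (p(0) - 1) r + q(0) = 0, i.e. r^2 - 8 r + 15 = 0.
Discriminant: (-8)^2 - 4(15) = 4, so r = (8 ± 2)/2.
Solving: r_1 = 5, r_2 = 3.

indicial: r^2 - 8 r + 15 = 0; roots r_1 = 5, r_2 = 3


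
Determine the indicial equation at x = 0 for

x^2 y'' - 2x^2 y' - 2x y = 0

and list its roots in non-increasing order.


Divide by x^2 to reach normal form y'' + P_1(x) y' + P_2(x) y = 0 with P_1(x) = -2 and P_2(x) = -2/x.
x = 0 is a singular point because the y-coefficient -2/x has a pole at x = 0.
It is a regular singular point because x P_1(x) = p(x) = -2x and x^2 P_2(x) = q(x) = -2x are polynomials, hence analytic at x = 0.
p(0) = 0,  q(0) = 0.
Indicial equation: r(r-1) + p(0) r + q(0) = 0, i.e. r^2 + (p(0) - 1) r + q(0) = 0, i.e. r^2 - 1 r = 0.
Discriminant: (-1)^2 - 4(0) = 1, so r = (1 ± 1)/2.
Solving: r_1 = 1, r_2 = 0.

indicial: r^2 - 1 r = 0; roots r_1 = 1, r_2 = 0


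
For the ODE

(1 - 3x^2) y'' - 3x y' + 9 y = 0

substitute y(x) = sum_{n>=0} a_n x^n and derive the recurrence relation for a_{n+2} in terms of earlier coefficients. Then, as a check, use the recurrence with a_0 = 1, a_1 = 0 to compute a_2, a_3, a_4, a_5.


Substitute y = sum_n a_n x^n.
(1 - 3 x^2) y'' contributes (n+2)(n+1) a_{n+2} - 3 n(n-1) a_n at x^n.
-3 x y'(x) contributes -3 n a_n at x^n.
9 y(x) contributes 9 a_n at x^n.
Matching x^n: (n+2)(n+1) a_{n+2} + (-3 n(n-1) - 3 n + 9) a_n = 0.
Thus a_{n+2} = (3 n(n-1) + 3 n - 9) / ((n+1)(n+2)) * a_n.

Check with a_0 = 1, a_1 = 0 (apply the recurrence for n = 0, 1, 2, 3): a_0 = 1, a_1 = 0, a_2 = -9/2, a_3 = 0, a_4 = -9/8, a_5 = 0.

a_(n+2) = (3 n(n-1) + 3 n - 9) / ((n+1)(n+2)) * a_n; check: a_0 = 1, a_1 = 0, a_2 = -9/2, a_3 = 0, a_4 = -9/8, a_5 = 0


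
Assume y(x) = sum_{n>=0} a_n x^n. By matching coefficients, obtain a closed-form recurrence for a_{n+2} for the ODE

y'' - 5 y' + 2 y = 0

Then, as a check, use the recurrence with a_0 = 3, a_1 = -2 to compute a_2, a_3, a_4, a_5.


Substitute y = sum_n a_n x^n.
y''(x) has coefficient (n+2)(n+1) a_{n+2} at x^n;
-5 y'(x) has coefficient -5 (n+1) a_{n+1} at x^n;
2 y(x) has coefficient 2 a_n at x^n.
Matching x^n: (n+2)(n+1) a_{n+2} - 5 (n+1) a_{n+1} + 2 a_n = 0.
Thus a_{n+2} = [5 (n+1) a_{n+1} - 2 a_n] / ((n+1)(n+2)).

Check with a_0 = 3, a_1 = -2 (apply the recurrence for n = 0, 1, 2, 3): a_0 = 3, a_1 = -2, a_2 = -8, a_3 = -38/3, a_4 = -29/2, a_5 = -397/30.

a_(n+2) = [5 (n+1) a_(n+1) - 2 a_n] / ((n+1)(n+2)); check: a_0 = 3, a_1 = -2, a_2 = -8, a_3 = -38/3, a_4 = -29/2, a_5 = -397/30


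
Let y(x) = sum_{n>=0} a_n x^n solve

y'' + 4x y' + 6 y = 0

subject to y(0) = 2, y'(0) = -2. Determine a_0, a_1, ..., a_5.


Ansatz: y(x) = sum_{n>=0} a_n x^n, so y'(x) = sum_{n>=1} n a_n x^(n-1) and y''(x) = sum_{n>=2} n(n-1) a_n x^(n-2).
Substitute into P(x) y'' + Q(x) y' + R(x) y = 0 with P(x) = 1, Q(x) = 4x, R(x) = 6, and match powers of x.
Initial conditions: a_0 = 2, a_1 = -2.
Setting the coefficient of each power of x to zero and solving order by order (substituting the coefficients already found):
  x^0: 2 a_2 + 6 a_0 = 0  ->  2 a_2 = -6 a_0 = -12  ->  a_2 = -6
  x^1: 6 a_3 + 10 a_1 = 0  ->  6 a_3 = -10 a_1 = 20  ->  a_3 = 10/3
  x^2: 12 a_4 + 14 a_2 = 0  ->  12 a_4 = -14 a_2 = 84  ->  a_4 = 7
  x^3: 20 a_5 + 18 a_3 = 0  ->  20 a_5 = -18 a_3 = -60  ->  a_5 = -3
Truncated series: y(x) = 2 - 2 x - 6 x^2 + (10/3) x^3 + 7 x^4 - 3 x^5 + O(x^6).

a_0 = 2; a_1 = -2; a_2 = -6; a_3 = 10/3; a_4 = 7; a_5 = -3


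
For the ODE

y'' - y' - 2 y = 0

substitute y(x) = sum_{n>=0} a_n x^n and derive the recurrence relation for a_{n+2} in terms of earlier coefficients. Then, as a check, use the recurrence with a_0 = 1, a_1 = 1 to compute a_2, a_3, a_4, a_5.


Substitute y = sum_n a_n x^n.
y''(x) has coefficient (n+2)(n+1) a_{n+2} at x^n;
-y'(x) has coefficient -(n+1) a_{n+1} at x^n;
-2 y(x) has coefficient -2 a_n at x^n.
Matching x^n: (n+2)(n+1) a_{n+2} - (n+1) a_{n+1} - 2 a_n = 0.
Thus a_{n+2} = [(n+1) a_{n+1} + 2 a_n] / ((n+1)(n+2)).

Check with a_0 = 1, a_1 = 1 (apply the recurrence for n = 0, 1, 2, 3): a_0 = 1, a_1 = 1, a_2 = 3/2, a_3 = 5/6, a_4 = 11/24, a_5 = 7/40.

a_(n+2) = [(n+1) a_(n+1) + 2 a_n] / ((n+1)(n+2)); check: a_0 = 1, a_1 = 1, a_2 = 3/2, a_3 = 5/6, a_4 = 11/24, a_5 = 7/40


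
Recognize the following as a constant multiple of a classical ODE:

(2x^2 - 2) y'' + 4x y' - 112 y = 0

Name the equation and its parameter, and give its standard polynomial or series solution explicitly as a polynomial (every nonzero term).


All three coefficients share the factor -2; dividing through by -2 gives  (1 - x^2) y'' - 2x y' + 56 y = 0.
This matches the Legendre equation (1 - x^2) y'' - 2x y' + n(n+1) y = 0 (note the -2x y' term) with n(n+1) = 56, so n = 7; the polynomial solution is P_7(x).
With y = sum_k a_k x^k, matching x^k gives (k+2)(k+1) a_{k+2} = [k(k+1) - n(n+1)] a_k = (k - 7)(k + 8) a_k. The right side vanishes at k = 7, so the series with the parity of 7 terminates at degree 7.
Standard normalization (P_n(1) = 1): leading coefficient (2n)!/(2^n (n!)^2) = 87178291200/(128*25401600) = 429/16, so a_7 = 429/16. Work downward with a_k = (k+1)(k+2) a_{k+2} / ((k - 7)(k + 8)):
  a_5 = (6)(7)(429/16) / ((5 - 7)(5 + 8)) = (9009/8)/(-26) = -693/16
  a_3 = (4)(5)(-693/16) / ((3 - 7)(3 + 8)) = (-3465/4)/(-44) = 315/16
  a_1 = (2)(3)(315/16) / ((1 - 7)(1 + 8)) = (945/8)/(-54) = -35/16
Hence P_7(x) = 429 x^7/16 - 693 x^5/16 + 315 x^3/16 - 35 x/16.

P_7(x); series = 429 x^7/16 - 693 x^5/16 + 315 x^3/16 - 35 x/16


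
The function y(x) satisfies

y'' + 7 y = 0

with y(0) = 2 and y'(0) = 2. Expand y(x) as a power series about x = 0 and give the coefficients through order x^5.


Ansatz: y(x) = sum_{n>=0} a_n x^n, so y'(x) = sum_{n>=1} n a_n x^(n-1) and y''(x) = sum_{n>=2} n(n-1) a_n x^(n-2).
Substitute into P(x) y'' + Q(x) y' + R(x) y = 0 with P(x) = 1, Q(x) = 0, R(x) = 7, and match powers of x.
Initial conditions: a_0 = 2, a_1 = 2.
Setting the coefficient of each power of x to zero and solving order by order (substituting the coefficients already found):
  x^0: 2 a_2 + 7 a_0 = 0  ->  2 a_2 = -7 a_0 = -14  ->  a_2 = -7
  x^1: 6 a_3 + 7 a_1 = 0  ->  6 a_3 = -7 a_1 = -14  ->  a_3 = -7/3
  x^2: 12 a_4 + 7 a_2 = 0  ->  12 a_4 = -7 a_2 = 49  ->  a_4 = 49/12
  x^3: 20 a_5 + 7 a_3 = 0  ->  20 a_5 = -7 a_3 = 49/3  ->  a_5 = 49/60
Truncated series: y(x) = 2 + 2 x - 7 x^2 - (7/3) x^3 + (49/12) x^4 + (49/60) x^5 + O(x^6).

a_0 = 2; a_1 = 2; a_2 = -7; a_3 = -7/3; a_4 = 49/12; a_5 = 49/60


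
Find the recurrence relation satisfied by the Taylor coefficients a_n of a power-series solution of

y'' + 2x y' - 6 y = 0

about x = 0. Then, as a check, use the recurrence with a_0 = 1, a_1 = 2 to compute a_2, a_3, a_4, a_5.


Substitute y = sum_n a_n x^n.
y''(x) has coefficient (n+2)(n+1) a_{n+2} at x^n;
2 x y'(x) has coefficient 2 n a_n at x^n (shift);
-6 y(x) has coefficient -6 a_n at x^n.
Matching x^n: (n+2)(n+1) a_{n+2} + (2n - 6) a_n = 0.
Thus a_{n+2} = (-2n + 6) / ((n+1)(n+2)) * a_n.

Check with a_0 = 1, a_1 = 2 (apply the recurrence for n = 0, 1, 2, 3): a_0 = 1, a_1 = 2, a_2 = 3, a_3 = 4/3, a_4 = 1/2, a_5 = 0.

a_(n+2) = (-2n + 6) / ((n+1)(n+2)) * a_n; check: a_0 = 1, a_1 = 2, a_2 = 3, a_3 = 4/3, a_4 = 1/2, a_5 = 0


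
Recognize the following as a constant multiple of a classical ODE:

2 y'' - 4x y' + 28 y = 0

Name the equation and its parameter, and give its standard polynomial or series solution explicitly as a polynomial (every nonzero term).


All three coefficients share the factor 2; dividing through by 2 gives  y'' - 2x y' + 14 y = 0.
This matches the Hermite equation y'' - 2x y' + 2n y = 0 with 2n = 14, so n = 7; the polynomial solution is H_7(x).
With y = sum_k a_k x^k, matching x^k gives (k+2)(k+1) a_{k+2} = 2(k - n) a_k = 2(k - 7) a_k. The right side vanishes at k = 7, so the series with the parity of 7 terminates at degree 7.
Standard normalization: leading coefficient of H_n is 2^n, so a_7 = 2^7 = 128. Work downward with a_k = (k+1)(k+2) a_{k+2} / (2(k - n)):
  a_5 = (6)(7)(128) / (2(5 - 7)) = 5376/(-4) = -1344
  a_3 = (4)(5)(-1344) / (2(3 - 7)) = -26880/(-8) = 3360
  a_1 = (2)(3)(3360) / (2(1 - 7)) = 20160/(-12) = -1680
Hence H_7(x) = 128 x^7 - 1344 x^5 + 3360 x^3 - 1680 x.

H_7(x); series = 128 x^7 - 1344 x^5 + 3360 x^3 - 1680 x


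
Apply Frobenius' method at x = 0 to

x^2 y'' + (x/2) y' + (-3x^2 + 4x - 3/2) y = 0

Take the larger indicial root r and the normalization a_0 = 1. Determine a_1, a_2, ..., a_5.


Write in Frobenius form y'' + (p(x)/x) y' + (q(x)/x^2) y = 0:
  p(x) = 1/2,  q(x) = -3x^2 + 4x - 3/2.
Indicial equation: r(r-1) + (1/2) r + (-3/2) = 0 -> roots r_1 = 3/2, r_2 = -1.
Take r = r_1 = 3/2. Let y(x) = x^r sum_{n>=0} a_n x^n with a_0 = 1.
Substitute y = x^r sum a_n x^n and match x^{r+n}. The recurrence is
  D(n) a_n + 4 a_{n-1} - 3 a_{n-2} = 0,  where D(n) = (r+n)(r+n-1) + (1/2)(r+n) + (-3/2).
  a_n = [-4 a_{n-1} + 3 a_{n-2}] / D(n).
Since the indicial polynomial factors as (r - r_1)(r - r_2), D(n) = (r_1 + n - r_1)(r_1 + n - r_2) = n(n + 5/2).
Evaluating step by step (a_0 = 1):
  n = 1: D(1) = 1(1 + 5/2) = 7/2; numerator = -4(1) = -4; a_1 = (-4)/(7/2) = -8/7
  n = 2: D(2) = 2(2 + 5/2) = 9; numerator = -4(-8/7) + 3(1) = 53/7; a_2 = (53/7)/(9) = 53/63
  n = 3: D(3) = 3(3 + 5/2) = 33/2; numerator = -4(53/63) + 3(-8/7) = -428/63; a_3 = (-428/63)/(33/2) = -856/2079
  n = 4: D(4) = 4(4 + 5/2) = 26; numerator = -4(-856/2079) + 3(53/63) = 8671/2079; a_4 = (8671/2079)/(26) = 667/4158
  n = 5: D(5) = 5(5 + 5/2) = 75/2; numerator = -4(667/4158) + 3(-856/2079) = -3902/2079; a_5 = (-3902/2079)/(75/2) = -7804/155925

r = 3/2; a_0 = 1; a_1 = -8/7; a_2 = 53/63; a_3 = -856/2079; a_4 = 667/4158; a_5 = -7804/155925


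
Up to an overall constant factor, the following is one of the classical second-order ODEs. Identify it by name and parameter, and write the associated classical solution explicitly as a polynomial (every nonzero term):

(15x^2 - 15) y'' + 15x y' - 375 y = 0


All three coefficients share the factor -15; dividing through by -15 gives  (1 - x^2) y'' - x y' + 25 y = 0.
This matches the Chebyshev equation (1 - x^2) y'' - x y' + n^2 y = 0 (note the -x y' term, not -2x y') with n^2 = 25, so n = 5; the polynomial solution is T_5(x).
With y = sum_k a_k x^k, matching x^k gives (k+2)(k+1) a_{k+2} = (k^2 - n^2) a_k = (k - 5)(k + 5) a_k. The right side vanishes at k = 5, so the series with the parity of 5 terminates at degree 5.
Standard normalization: leading coefficient of T_n is 2^(n-1), so a_5 = 2^4 = 16. Work downward with a_k = (k+1)(k+2) a_{k+2} / ((k - 5)(k + 5)):
  a_3 = (4)(5)(16) / ((3 - 5)(3 + 5)) = 320/(-16) = -20
  a_1 = (2)(3)(-20) / ((1 - 5)(1 + 5)) = -120/(-24) = 5
Hence T_5(x) = 16 x^5 - 20 x^3 + 5 x.

T_5(x); series = 16 x^5 - 20 x^3 + 5 x


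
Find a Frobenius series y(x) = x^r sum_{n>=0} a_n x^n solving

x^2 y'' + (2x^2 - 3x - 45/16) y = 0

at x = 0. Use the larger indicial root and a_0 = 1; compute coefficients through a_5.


Write in Frobenius form y'' + (p(x)/x) y' + (q(x)/x^2) y = 0:
  p(x) = 0,  q(x) = 2x^2 - 3x - 45/16.
Indicial equation: r(r-1) + (0) r + (-45/16) = 0 -> roots r_1 = 9/4, r_2 = -5/4.
Take r = r_1 = 9/4. Let y(x) = x^r sum_{n>=0} a_n x^n with a_0 = 1.
Substitute y = x^r sum a_n x^n and match x^{r+n}. The recurrence is
  D(n) a_n - 3 a_{n-1} + 2 a_{n-2} = 0,  where D(n) = (r+n)(r+n-1) + (0)(r+n) + (-45/16).
  a_n = [3 a_{n-1} - 2 a_{n-2}] / D(n).
Since the indicial polynomial factors as (r - r_1)(r - r_2), D(n) = (r_1 + n - r_1)(r_1 + n - r_2) = n(n + 7/2).
Evaluating step by step (a_0 = 1):
  n = 1: D(1) = 1(1 + 7/2) = 9/2; numerator = 3(1) = 3; a_1 = (3)/(9/2) = 2/3
  n = 2: D(2) = 2(2 + 7/2) = 11; numerator = 3(2/3) - 2(1) = 0; a_2 = (0)/(11) = 0
  n = 3: D(3) = 3(3 + 7/2) = 39/2; numerator = 3(0) - 2(2/3) = -4/3; a_3 = (-4/3)/(39/2) = -8/117
  n = 4: D(4) = 4(4 + 7/2) = 30; numerator = 3(-8/117) - 2(0) = -8/39; a_4 = (-8/39)/(30) = -4/585
  n = 5: D(5) = 5(5 + 7/2) = 85/2; numerator = 3(-4/585) - 2(-8/117) = 68/585; a_5 = (68/585)/(85/2) = 8/2925

r = 9/4; a_0 = 1; a_1 = 2/3; a_2 = 0; a_3 = -8/117; a_4 = -4/585; a_5 = 8/2925


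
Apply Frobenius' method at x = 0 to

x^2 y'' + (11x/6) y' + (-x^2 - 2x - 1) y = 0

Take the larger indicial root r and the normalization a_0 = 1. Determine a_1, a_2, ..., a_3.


Write in Frobenius form y'' + (p(x)/x) y' + (q(x)/x^2) y = 0:
  p(x) = 11/6,  q(x) = -x^2 - 2x - 1.
Indicial equation: r(r-1) + (11/6) r + (-1) = 0 -> roots r_1 = 2/3, r_2 = -3/2.
Take r = r_1 = 2/3. Let y(x) = x^r sum_{n>=0} a_n x^n with a_0 = 1.
Substitute y = x^r sum a_n x^n and match x^{r+n}. The recurrence is
  D(n) a_n - 2 a_{n-1} - 1 a_{n-2} = 0,  where D(n) = (r+n)(r+n-1) + (11/6)(r+n) + (-1).
  a_n = [2 a_{n-1} + 1 a_{n-2}] / D(n).
Since the indicial polynomial factors as (r - r_1)(r - r_2), D(n) = (r_1 + n - r_1)(r_1 + n - r_2) = n(n + 13/6).
Evaluating step by step (a_0 = 1):
  n = 1: D(1) = 1(1 + 13/6) = 19/6; numerator = 2(1) = 2; a_1 = (2)/(19/6) = 12/19
  n = 2: D(2) = 2(2 + 13/6) = 25/3; numerator = 2(12/19) + 1(1) = 43/19; a_2 = (43/19)/(25/3) = 129/475
  n = 3: D(3) = 3(3 + 13/6) = 31/2; numerator = 2(129/475) + 1(12/19) = 558/475; a_3 = (558/475)/(31/2) = 36/475

r = 2/3; a_0 = 1; a_1 = 12/19; a_2 = 129/475; a_3 = 36/475
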